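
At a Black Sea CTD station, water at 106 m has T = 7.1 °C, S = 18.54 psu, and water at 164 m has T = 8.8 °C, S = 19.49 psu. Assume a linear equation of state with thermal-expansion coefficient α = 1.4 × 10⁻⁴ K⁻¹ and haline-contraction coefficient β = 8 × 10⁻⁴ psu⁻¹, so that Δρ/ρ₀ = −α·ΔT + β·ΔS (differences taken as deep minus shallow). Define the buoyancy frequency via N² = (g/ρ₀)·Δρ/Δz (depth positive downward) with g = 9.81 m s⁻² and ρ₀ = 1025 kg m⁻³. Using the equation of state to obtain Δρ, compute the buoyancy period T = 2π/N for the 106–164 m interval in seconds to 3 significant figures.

669 s

ΔT = +1.7 K, ΔS = +0.95 psu (deep − shallow).
Δρ/ρ₀ = −αΔT + βΔS = -2.38 × 10⁻⁴ + 7.60 × 10⁻⁴ = 5.22 × 10⁻⁴, so Δρ ≈ 0.5351 kg m⁻³.
N² = (g/ρ₀)·Δρ/Δz = g·(Δρ/ρ₀)/Δz = 9.81 × 5.22 × 10⁻⁴ / 58 = 8.8290 × 10⁻⁵ s⁻².
N = √(8.8290 × 10⁻⁵) = 9.3963 × 10⁻³ rad s⁻¹ → T = 2π/N = 668.69 s ≈ 669 s.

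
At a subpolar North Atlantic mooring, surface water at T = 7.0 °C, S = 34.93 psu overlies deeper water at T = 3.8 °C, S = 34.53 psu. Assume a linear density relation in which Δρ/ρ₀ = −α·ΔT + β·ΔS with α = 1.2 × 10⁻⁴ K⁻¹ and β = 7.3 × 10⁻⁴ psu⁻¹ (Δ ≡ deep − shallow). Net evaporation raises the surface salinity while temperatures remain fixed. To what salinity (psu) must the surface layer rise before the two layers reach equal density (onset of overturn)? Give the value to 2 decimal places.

Neutral buoyancy requires −α(T_deep − T_surf) + β(S_deep − S_surf′) = 0.
S_surf′ = S_deep − (α/β)·ΔT = 34.53 − (1.2 × 10⁻⁴/7.3 × 10⁻⁴)·(-3.2) = 35.0560 psu.
Increase required: 35.0560 − 34.93 = 0.1260 psu.

35.06 psu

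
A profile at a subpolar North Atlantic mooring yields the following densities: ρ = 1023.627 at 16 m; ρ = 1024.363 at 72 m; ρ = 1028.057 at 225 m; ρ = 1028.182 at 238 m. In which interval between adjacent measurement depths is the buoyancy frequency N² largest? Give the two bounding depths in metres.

Compute the density gradient over each adjacent pair:
  16–72 m: Δρ/Δz = 0.736/56 = 0.013 kg m⁻⁴
  72–225 m: Δρ/Δz = 3.694/153 = 0.024 kg m⁻⁴
  225–238 m: Δρ/Δz = 0.125/13 = 9.6 × 10⁻³ kg m⁻⁴
The largest gradient is in the 72–225 m interval — the pycnocline.

72–225 m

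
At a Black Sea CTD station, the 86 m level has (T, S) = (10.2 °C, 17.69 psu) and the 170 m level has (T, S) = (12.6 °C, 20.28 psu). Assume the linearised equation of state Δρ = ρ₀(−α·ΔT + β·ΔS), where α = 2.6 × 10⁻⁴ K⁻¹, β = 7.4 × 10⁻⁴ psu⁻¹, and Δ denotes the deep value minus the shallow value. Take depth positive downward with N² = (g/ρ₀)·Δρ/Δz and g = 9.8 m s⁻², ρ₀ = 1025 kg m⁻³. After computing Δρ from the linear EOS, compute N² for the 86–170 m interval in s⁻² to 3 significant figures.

1.51 × 10⁻⁴ s⁻²

ΔT = +2.4 K, ΔS = +2.59 psu (deep − shallow).
Δρ/ρ₀ = −αΔT + βΔS = -6.24 × 10⁻⁴ + 1.9166 × 10⁻³ = 1.2926 × 10⁻³, so Δρ ≈ 1.325 kg m⁻³.
N² = (g/ρ₀)·Δρ/Δz = g·(Δρ/ρ₀)/Δz = 9.8 × 1.2926 × 10⁻³ / 84 = 1.5080 × 10⁻⁴ s⁻² ≈ 1.51 × 10⁻⁴ s⁻².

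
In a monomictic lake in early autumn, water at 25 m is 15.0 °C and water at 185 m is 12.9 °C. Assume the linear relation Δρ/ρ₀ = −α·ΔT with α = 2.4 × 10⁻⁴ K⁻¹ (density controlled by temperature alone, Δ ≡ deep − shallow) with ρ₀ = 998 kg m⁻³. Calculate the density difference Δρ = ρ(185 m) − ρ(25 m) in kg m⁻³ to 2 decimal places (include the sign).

ΔT = -2.1 K, Δρ/ρ₀ = −αΔT = 5.04 × 10⁻⁴.
Δρ = 998 × (5.04 × 10⁻⁴) = +0.50 kg m⁻³.
Positive Δρ: denser below, stable.

+0.50 kg m⁻³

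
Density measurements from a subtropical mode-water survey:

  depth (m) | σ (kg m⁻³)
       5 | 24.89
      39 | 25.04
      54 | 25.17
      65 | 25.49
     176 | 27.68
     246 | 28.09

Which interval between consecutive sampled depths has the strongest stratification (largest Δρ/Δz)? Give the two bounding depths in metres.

Compute the density gradient over each adjacent pair:
  5–39 m: Δρ/Δz = 0.15/34 = 4.4 × 10⁻³ kg m⁻⁴
  39–54 m: Δρ/Δz = 0.13/15 = 8.7 × 10⁻³ kg m⁻⁴
  54–65 m: Δρ/Δz = 0.32/11 = 0.029 kg m⁻⁴
  65–176 m: Δρ/Δz = 2.19/111 = 0.020 kg m⁻⁴
  176–246 m: Δρ/Δz = 0.41/70 = 5.9 × 10⁻³ kg m⁻⁴
The largest gradient is in the 54–65 m interval — the pycnocline.

54–65 m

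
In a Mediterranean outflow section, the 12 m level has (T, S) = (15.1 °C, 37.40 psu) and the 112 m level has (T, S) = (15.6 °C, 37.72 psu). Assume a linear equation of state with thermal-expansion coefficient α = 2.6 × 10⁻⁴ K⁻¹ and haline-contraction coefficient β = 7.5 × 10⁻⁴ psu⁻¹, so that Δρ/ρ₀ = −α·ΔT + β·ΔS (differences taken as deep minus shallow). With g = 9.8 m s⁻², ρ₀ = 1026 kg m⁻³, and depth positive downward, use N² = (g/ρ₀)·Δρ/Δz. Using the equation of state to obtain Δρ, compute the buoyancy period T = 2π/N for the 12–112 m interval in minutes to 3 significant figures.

31.9 min

ΔT = +0.5 K, ΔS = +0.32 psu (deep − shallow).
Δρ/ρ₀ = −αΔT + βΔS = -1.30 × 10⁻⁴ + 2.40 × 10⁻⁴ = 1.10 × 10⁻⁴, so Δρ ≈ 0.1129 kg m⁻³.
N² = (g/ρ₀)·Δρ/Δz = g·(Δρ/ρ₀)/Δz = 9.8 × 1.10 × 10⁻⁴ / 100 = 1.0780 × 10⁻⁵ s⁻².
N = √(1.0780 × 10⁻⁵) = 3.2833 × 10⁻³ rad s⁻¹ → T = 2π/N = 1.9137 × 10³ s = 31.895 min ≈ 31.9 min.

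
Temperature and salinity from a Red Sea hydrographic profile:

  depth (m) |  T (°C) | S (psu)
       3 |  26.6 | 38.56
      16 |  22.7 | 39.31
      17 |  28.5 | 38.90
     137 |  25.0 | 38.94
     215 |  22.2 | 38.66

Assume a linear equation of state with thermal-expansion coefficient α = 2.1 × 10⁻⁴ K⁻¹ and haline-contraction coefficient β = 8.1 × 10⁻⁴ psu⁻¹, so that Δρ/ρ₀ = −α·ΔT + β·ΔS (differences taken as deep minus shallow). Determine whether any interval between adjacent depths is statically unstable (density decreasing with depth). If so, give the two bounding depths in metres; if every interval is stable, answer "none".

16–17 m

Evaluate Δρ/ρ₀ = −αΔT + βΔS across each adjacent pair:
  3–16 m: −αΔT+βΔS = −(2.1 × 10⁻⁴)(-3.9)+(8.1 × 10⁻⁴)(+0.75) = 1.4 × 10⁻³ → stable
  16–17 m: −αΔT+βΔS = −(2.1 × 10⁻⁴)(+5.8)+(8.1 × 10⁻⁴)(-0.41) = -1.6 × 10⁻³ → UNSTABLE
  17–137 m: −αΔT+βΔS = −(2.1 × 10⁻⁴)(-3.5)+(8.1 × 10⁻⁴)(+0.04) = 7.7 × 10⁻⁴ → stable
  137–215 m: −αΔT+βΔS = −(2.1 × 10⁻⁴)(-2.8)+(8.1 × 10⁻⁴)(-0.28) = 3.6 × 10⁻⁴ → stable
The 16–17 m interval has Δρ < 0: lighter water underlies denser water.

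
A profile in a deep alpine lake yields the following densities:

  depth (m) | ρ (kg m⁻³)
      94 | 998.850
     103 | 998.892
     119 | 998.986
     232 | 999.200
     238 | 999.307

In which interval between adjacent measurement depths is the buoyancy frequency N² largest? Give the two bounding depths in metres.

Compute the density gradient over each adjacent pair:
  94–103 m: Δρ/Δz = 0.042/9 = 4.7 × 10⁻³ kg m⁻⁴
  103–119 m: Δρ/Δz = 0.094/16 = 5.9 × 10⁻³ kg m⁻⁴
  119–232 m: Δρ/Δz = 0.214/113 = 1.9 × 10⁻³ kg m⁻⁴
  232–238 m: Δρ/Δz = 0.107/6 = 0.018 kg m⁻⁴
The largest gradient is in the 232–238 m interval — the pycnocline.

232–238 m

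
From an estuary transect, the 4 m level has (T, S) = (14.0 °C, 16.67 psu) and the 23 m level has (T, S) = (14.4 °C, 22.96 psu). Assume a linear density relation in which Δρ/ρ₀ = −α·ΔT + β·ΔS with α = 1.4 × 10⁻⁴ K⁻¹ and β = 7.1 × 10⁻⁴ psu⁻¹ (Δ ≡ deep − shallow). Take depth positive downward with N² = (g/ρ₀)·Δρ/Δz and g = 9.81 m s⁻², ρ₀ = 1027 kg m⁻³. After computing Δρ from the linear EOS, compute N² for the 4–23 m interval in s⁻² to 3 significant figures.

2.28 × 10⁻³ s⁻²

ΔT = +0.4 K, ΔS = +6.29 psu (deep − shallow).
Δρ/ρ₀ = −αΔT + βΔS = -5.60 × 10⁻⁵ + 4.4659 × 10⁻³ = 4.4099 × 10⁻³, so Δρ ≈ 4.529 kg m⁻³.
N² = (g/ρ₀)·Δρ/Δz = g·(Δρ/ρ₀)/Δz = 9.81 × 4.4099 × 10⁻³ / 19 = 2.2769 × 10⁻³ s⁻² ≈ 2.28 × 10⁻³ s⁻².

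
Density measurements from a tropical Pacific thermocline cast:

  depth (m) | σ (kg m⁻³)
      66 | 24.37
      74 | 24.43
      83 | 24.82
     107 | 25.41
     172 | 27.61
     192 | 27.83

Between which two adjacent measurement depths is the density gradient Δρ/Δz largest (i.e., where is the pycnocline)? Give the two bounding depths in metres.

74–83 m

Compute the density gradient over each adjacent pair:
  66–74 m: Δρ/Δz = 0.06/8 = 7.5 × 10⁻³ kg m⁻⁴
  74–83 m: Δρ/Δz = 0.39/9 = 0.043 kg m⁻⁴
  83–107 m: Δρ/Δz = 0.59/24 = 0.025 kg m⁻⁴
  107–172 m: Δρ/Δz = 2.20/65 = 0.034 kg m⁻⁴
  172–192 m: Δρ/Δz = 0.22/20 = 0.011 kg m⁻⁴
The largest gradient is in the 74–83 m interval — the pycnocline.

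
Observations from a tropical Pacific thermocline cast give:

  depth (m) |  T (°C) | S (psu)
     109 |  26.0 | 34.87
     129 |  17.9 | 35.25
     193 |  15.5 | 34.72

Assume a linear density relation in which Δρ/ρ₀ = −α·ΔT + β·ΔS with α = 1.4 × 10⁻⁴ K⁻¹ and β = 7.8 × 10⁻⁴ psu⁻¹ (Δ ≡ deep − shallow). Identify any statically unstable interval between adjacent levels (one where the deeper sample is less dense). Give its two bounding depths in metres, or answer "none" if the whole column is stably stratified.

129–193 m

Evaluate Δρ/ρ₀ = −αΔT + βΔS across each adjacent pair:
  109–129 m: −αΔT+βΔS = −(1.4 × 10⁻⁴)(-8.1)+(7.8 × 10⁻⁴)(+0.38) = 1.4 × 10⁻³ → stable
  129–193 m: −αΔT+βΔS = −(1.4 × 10⁻⁴)(-2.4)+(7.8 × 10⁻⁴)(-0.53) = -7.7 × 10⁻⁵ → UNSTABLE
The 129–193 m interval has Δρ < 0: lighter water underlies denser water.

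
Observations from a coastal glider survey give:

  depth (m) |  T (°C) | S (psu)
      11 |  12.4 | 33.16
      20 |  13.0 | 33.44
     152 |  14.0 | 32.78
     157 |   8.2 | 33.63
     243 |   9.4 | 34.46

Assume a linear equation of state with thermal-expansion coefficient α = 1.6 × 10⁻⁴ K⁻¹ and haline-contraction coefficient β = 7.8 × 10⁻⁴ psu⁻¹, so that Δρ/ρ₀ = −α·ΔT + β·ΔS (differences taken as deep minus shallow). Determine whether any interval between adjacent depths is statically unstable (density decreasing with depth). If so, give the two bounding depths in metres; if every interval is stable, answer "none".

20–152 m

Evaluate Δρ/ρ₀ = −αΔT + βΔS across each adjacent pair:
  11–20 m: −αΔT+βΔS = −(1.6 × 10⁻⁴)(+0.6)+(7.8 × 10⁻⁴)(+0.28) = 1.2 × 10⁻⁴ → stable
  20–152 m: −αΔT+βΔS = −(1.6 × 10⁻⁴)(+1.0)+(7.8 × 10⁻⁴)(-0.66) = -6.7 × 10⁻⁴ → UNSTABLE
  152–157 m: −αΔT+βΔS = −(1.6 × 10⁻⁴)(-5.8)+(7.8 × 10⁻⁴)(+0.85) = 1.6 × 10⁻³ → stable
  157–243 m: −αΔT+βΔS = −(1.6 × 10⁻⁴)(+1.2)+(7.8 × 10⁻⁴)(+0.83) = 4.6 × 10⁻⁴ → stable
The 20–152 m interval has Δρ < 0: lighter water underlies denser water.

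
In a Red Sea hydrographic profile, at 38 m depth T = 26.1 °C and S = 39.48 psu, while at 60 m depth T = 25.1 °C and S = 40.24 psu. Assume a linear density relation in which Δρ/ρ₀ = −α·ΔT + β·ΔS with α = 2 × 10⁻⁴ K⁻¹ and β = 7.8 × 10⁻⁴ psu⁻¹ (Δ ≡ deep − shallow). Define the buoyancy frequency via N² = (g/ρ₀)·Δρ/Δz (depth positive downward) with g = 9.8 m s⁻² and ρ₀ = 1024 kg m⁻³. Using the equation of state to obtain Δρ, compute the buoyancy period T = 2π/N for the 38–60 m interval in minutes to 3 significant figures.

ΔT = -1.0 K, ΔS = +0.76 psu (deep − shallow).
Δρ/ρ₀ = −αΔT + βΔS = 2.00 × 10⁻⁴ + 5.928 × 10⁻⁴ = 7.928 × 10⁻⁴, so Δρ ≈ 0.8118 kg m⁻³.
N² = (g/ρ₀)·Δρ/Δz = g·(Δρ/ρ₀)/Δz = 9.8 × 7.928 × 10⁻⁴ / 22 = 3.5316 × 10⁻⁴ s⁻².
N = √(3.5316 × 10⁻⁴) = 0.018793 rad s⁻¹ → T = 2π/N = 334.34 s = 5.5723 min ≈ 5.57 min.

5.57 min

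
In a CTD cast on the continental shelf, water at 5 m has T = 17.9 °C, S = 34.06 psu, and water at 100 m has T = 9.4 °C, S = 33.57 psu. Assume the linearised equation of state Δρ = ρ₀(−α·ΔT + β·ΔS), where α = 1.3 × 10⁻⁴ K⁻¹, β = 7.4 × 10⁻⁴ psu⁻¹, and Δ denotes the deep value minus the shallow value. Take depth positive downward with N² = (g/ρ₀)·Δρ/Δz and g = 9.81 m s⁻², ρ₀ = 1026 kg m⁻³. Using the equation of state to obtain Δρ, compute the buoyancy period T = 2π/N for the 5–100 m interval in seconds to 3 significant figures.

718 s

ΔT = -8.5 K, ΔS = -0.49 psu (deep − shallow).
Δρ/ρ₀ = −αΔT + βΔS = 1.105 × 10⁻³ − 3.626 × 10⁻⁴ = 7.424 × 10⁻⁴, so Δρ ≈ 0.7617 kg m⁻³.
N² = (g/ρ₀)·Δρ/Δz = g·(Δρ/ρ₀)/Δz = 9.81 × 7.424 × 10⁻⁴ / 95 = 7.6663 × 10⁻⁵ s⁻².
N = √(7.6663 × 10⁻⁵) = 8.7557 × 10⁻³ rad s⁻¹ → T = 2π/N = 717.61 s ≈ 718 s.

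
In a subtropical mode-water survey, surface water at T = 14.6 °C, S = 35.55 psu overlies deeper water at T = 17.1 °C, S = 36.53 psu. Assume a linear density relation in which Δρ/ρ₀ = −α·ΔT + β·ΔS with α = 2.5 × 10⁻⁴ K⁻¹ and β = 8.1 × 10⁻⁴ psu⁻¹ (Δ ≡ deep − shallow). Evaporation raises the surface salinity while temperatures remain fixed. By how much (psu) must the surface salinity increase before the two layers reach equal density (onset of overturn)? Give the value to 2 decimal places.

Neutral buoyancy requires −α(T_deep − T_surf) + β(S_deep − S_surf′) = 0.
S_surf′ = S_deep − (α/β)·ΔT = 36.53 − (2.5 × 10⁻⁴/8.1 × 10⁻⁴)·(+2.5) = 35.7584 psu.
Increase required: 35.7584 − 35.55 = 0.2084 psu.

0.21 psu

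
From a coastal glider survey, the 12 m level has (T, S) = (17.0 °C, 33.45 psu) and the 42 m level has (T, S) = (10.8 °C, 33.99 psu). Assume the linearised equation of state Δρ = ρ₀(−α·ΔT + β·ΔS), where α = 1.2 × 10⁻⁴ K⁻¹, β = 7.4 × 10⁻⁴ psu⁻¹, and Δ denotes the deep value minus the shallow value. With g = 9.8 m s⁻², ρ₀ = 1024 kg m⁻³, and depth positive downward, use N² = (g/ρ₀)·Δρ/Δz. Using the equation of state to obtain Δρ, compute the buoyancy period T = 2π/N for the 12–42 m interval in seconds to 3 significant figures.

325 s

ΔT = -6.2 K, ΔS = +0.54 psu (deep − shallow).
Δρ/ρ₀ = −αΔT + βΔS = 7.44 × 10⁻⁴ + 3.996 × 10⁻⁴ = 1.1436 × 10⁻³, so Δρ ≈ 1.171 kg m⁻³.
N² = (g/ρ₀)·Δρ/Δz = g·(Δρ/ρ₀)/Δz = 9.8 × 1.1436 × 10⁻³ / 30 = 3.7358 × 10⁻⁴ s⁻².
N = √(3.7358 × 10⁻⁴) = 0.019328 rad s⁻¹ → T = 2π/N = 325.08 s ≈ 325 s.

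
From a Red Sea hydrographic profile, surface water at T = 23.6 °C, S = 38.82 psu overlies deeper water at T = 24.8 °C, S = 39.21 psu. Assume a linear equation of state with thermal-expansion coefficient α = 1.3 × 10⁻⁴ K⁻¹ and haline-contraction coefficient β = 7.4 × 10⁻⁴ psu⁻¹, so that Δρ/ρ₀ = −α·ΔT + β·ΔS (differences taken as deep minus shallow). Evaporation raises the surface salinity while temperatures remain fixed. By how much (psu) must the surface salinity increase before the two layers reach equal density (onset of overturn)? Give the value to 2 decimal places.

0.18 psu

Neutral buoyancy requires −α(T_deep − T_surf) + β(S_deep − S_surf′) = 0.
S_surf′ = S_deep − (α/β)·ΔT = 39.21 − (1.3 × 10⁻⁴/7.4 × 10⁻⁴)·(+1.2) = 38.9992 psu.
Increase required: 38.9992 − 38.82 = 0.1792 psu.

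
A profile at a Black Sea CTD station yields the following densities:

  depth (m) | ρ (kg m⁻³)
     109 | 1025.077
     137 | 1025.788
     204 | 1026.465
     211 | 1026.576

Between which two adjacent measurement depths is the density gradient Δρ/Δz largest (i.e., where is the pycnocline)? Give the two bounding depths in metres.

Compute the density gradient over each adjacent pair:
  109–137 m: Δρ/Δz = 0.711/28 = 0.025 kg m⁻⁴
  137–204 m: Δρ/Δz = 0.677/67 = 0.010 kg m⁻⁴
  204–211 m: Δρ/Δz = 0.111/7 = 0.016 kg m⁻⁴
The largest gradient is in the 109–137 m interval — the pycnocline.

109–137 m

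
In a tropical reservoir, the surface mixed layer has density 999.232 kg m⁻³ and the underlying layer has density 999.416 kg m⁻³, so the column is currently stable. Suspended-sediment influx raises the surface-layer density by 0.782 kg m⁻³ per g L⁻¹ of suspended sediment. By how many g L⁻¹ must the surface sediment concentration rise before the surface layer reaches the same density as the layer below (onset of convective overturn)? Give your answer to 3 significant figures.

Density deficit of the surface layer: 999.416 − 999.232 = 0.184 kg m⁻³.
Required change = 0.184 / 0.782 = 0.235 g L⁻¹.

0.235 g L⁻¹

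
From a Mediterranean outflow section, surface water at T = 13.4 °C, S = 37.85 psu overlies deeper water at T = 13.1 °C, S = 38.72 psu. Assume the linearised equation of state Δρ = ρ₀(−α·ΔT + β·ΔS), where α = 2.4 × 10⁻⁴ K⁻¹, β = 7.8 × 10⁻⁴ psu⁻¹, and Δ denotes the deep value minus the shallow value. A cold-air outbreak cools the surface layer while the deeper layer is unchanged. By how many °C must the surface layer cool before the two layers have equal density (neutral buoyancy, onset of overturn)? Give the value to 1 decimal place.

Neutral buoyancy requires Δρ = 0, i.e. −α(T_deep − T_surf′) + β(S_deep − S_surf) = 0.
T_surf′ = T_deep − (β/α)·ΔS = 13.1 − (7.8 × 10⁻⁴/2.4 × 10⁻⁴)·(+0.87) = 10.272 °C.
Cooling required: 13.4 − (10.272) = 3.128 °C.

3.1 °C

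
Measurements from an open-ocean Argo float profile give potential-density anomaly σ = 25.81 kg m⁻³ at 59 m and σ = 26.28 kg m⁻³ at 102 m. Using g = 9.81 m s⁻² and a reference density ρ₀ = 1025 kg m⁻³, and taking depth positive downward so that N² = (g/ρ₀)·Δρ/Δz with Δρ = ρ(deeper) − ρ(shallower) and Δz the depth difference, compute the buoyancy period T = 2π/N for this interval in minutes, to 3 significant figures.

10.2 min

Δρ = 1026.28 − 1025.81 = 0.47 kg m⁻³ over Δz = 102 − 59 = 43 m.
N² = (9.81/1025) × (0.47/43) = 1.0461 × 10⁻⁴ s⁻².
N = √(1.0461 × 10⁻⁴) = 0.010228 rad s⁻¹, so T = 2π/N = 614.31 s = 10.238 min ≈ 10.2 min.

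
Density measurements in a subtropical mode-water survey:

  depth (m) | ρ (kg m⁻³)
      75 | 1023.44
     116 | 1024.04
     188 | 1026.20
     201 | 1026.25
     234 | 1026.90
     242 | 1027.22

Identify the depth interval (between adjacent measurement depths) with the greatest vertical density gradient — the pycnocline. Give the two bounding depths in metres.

Compute the density gradient over each adjacent pair:
  75–116 m: Δρ/Δz = 0.60/41 = 0.015 kg m⁻⁴
  116–188 m: Δρ/Δz = 2.16/72 = 0.030 kg m⁻⁴
  188–201 m: Δρ/Δz = 0.05/13 = 3.8 × 10⁻³ kg m⁻⁴
  201–234 m: Δρ/Δz = 0.65/33 = 0.020 kg m⁻⁴
  234–242 m: Δρ/Δz = 0.32/8 = 0.040 kg m⁻⁴
The largest gradient is in the 234–242 m interval — the pycnocline.

234–242 m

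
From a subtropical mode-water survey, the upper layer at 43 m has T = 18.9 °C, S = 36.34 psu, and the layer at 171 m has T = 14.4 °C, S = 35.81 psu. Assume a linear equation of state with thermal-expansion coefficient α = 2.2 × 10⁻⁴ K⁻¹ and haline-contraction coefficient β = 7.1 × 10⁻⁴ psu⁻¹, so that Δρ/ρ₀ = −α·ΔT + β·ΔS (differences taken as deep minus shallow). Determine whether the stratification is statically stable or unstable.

stable

ΔT = 14.4 − 18.9 = -4.5 K and ΔS = 35.81 − 36.34 = -0.53 psu (deep − shallow).
−αΔT = 9.90 × 10⁻⁴; βΔS = -3.763 × 10⁻⁴; sum Δρ/ρ₀ = 6.137 × 10⁻⁴.
Δρ/ρ₀ > 0, so Δρ > 0: deeper water is denser → statically stable.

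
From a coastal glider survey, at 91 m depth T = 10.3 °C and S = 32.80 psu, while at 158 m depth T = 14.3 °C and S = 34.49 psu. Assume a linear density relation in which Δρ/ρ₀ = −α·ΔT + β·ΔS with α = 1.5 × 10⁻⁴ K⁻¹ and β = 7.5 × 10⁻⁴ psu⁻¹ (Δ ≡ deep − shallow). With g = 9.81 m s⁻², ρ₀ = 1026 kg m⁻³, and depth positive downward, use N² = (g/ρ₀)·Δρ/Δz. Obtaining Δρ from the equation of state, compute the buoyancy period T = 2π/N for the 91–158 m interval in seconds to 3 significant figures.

ΔT = +4.0 K, ΔS = +1.69 psu (deep − shallow).
Δρ/ρ₀ = −αΔT + βΔS = -6.00 × 10⁻⁴ + 1.2675 × 10⁻³ = 6.675 × 10⁻⁴, so Δρ ≈ 0.6849 kg m⁻³.
N² = (g/ρ₀)·Δρ/Δz = g·(Δρ/ρ₀)/Δz = 9.81 × 6.675 × 10⁻⁴ / 67 = 9.7734 × 10⁻⁵ s⁻².
N = √(9.7734 × 10⁻⁵) = 9.8861 × 10⁻³ rad s⁻¹ → T = 2π/N = 635.56 s ≈ 636 s.

636 s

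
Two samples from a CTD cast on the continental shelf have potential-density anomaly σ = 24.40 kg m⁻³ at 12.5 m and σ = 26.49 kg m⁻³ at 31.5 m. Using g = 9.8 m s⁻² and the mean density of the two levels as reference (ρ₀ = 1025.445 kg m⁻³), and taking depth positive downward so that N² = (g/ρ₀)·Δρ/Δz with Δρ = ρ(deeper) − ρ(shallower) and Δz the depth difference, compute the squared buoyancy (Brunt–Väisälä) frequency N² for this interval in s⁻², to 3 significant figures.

1.05 × 10⁻³ s⁻²

Δρ = 1026.49 − 1024.40 = 2.09 kg m⁻³ over Δz = 31.5 − 12.5 = 19 m.
N² = (9.8/1025.445) × (2.09/19) = 1.0513 × 10⁻³ s⁻² ≈ 1.05 × 10⁻³ s⁻².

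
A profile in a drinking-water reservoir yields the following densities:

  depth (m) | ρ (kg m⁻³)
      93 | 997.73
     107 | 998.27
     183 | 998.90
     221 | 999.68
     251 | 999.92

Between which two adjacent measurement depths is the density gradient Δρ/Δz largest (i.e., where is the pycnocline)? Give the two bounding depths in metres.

Compute the density gradient over each adjacent pair:
  93–107 m: Δρ/Δz = 0.54/14 = 0.039 kg m⁻⁴
  107–183 m: Δρ/Δz = 0.63/76 = 8.3 × 10⁻³ kg m⁻⁴
  183–221 m: Δρ/Δz = 0.78/38 = 0.021 kg m⁻⁴
  221–251 m: Δρ/Δz = 0.24/30 = 8.0 × 10⁻³ kg m⁻⁴
The largest gradient is in the 93–107 m interval — the pycnocline.

93–107 m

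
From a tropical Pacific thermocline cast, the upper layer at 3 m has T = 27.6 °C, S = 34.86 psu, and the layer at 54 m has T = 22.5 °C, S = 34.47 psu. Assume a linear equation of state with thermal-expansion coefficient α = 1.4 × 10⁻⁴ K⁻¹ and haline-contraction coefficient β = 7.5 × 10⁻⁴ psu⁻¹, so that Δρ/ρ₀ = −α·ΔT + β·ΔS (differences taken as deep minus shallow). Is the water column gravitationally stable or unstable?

ΔT = 22.5 − 27.6 = -5.1 K and ΔS = 34.47 − 34.86 = -0.39 psu (deep − shallow).
−αΔT = 7.14 × 10⁻⁴; βΔS = -2.925 × 10⁻⁴; sum Δρ/ρ₀ = 4.215 × 10⁻⁴.
Δρ/ρ₀ > 0, so Δρ > 0: deeper water is denser → statically stable.

stable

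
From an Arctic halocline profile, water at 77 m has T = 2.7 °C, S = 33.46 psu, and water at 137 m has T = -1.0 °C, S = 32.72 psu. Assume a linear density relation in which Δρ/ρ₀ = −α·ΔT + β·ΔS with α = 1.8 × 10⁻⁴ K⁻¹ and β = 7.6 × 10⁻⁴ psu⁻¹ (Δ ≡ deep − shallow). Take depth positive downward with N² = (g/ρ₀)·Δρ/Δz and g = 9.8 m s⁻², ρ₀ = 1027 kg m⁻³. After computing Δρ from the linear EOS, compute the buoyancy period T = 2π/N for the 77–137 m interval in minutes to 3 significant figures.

ΔT = -3.7 K, ΔS = -0.74 psu (deep − shallow).
Δρ/ρ₀ = −αΔT + βΔS = 6.66 × 10⁻⁴ − 5.624 × 10⁻⁴ = 1.036 × 10⁻⁴, so Δρ ≈ 0.1064 kg m⁻³.
N² = (g/ρ₀)·Δρ/Δz = g·(Δρ/ρ₀)/Δz = 9.8 × 1.036 × 10⁻⁴ / 60 = 1.6921 × 10⁻⁵ s⁻².
N = √(1.6921 × 10⁻⁵) = 4.1135 × 10⁻³ rad s⁻¹ → T = 2π/N = 1.5275 × 10³ s = 25.458 min ≈ 25.5 min.

25.5 min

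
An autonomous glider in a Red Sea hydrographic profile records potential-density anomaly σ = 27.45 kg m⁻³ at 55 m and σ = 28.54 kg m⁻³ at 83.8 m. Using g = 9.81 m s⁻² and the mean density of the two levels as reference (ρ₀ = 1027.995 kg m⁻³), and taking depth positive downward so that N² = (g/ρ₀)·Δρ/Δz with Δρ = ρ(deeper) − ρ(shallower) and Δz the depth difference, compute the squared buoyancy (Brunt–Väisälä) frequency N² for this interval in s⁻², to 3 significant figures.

3.61 × 10⁻⁴ s⁻²

Δρ = 1028.54 − 1027.45 = 1.09 kg m⁻³ over Δz = 83.8 − 55 = 28.8 m.
N² = (9.81/1027.995) × (1.09/28.8) = 3.6117 × 10⁻⁴ s⁻² ≈ 3.61 × 10⁻⁴ s⁻².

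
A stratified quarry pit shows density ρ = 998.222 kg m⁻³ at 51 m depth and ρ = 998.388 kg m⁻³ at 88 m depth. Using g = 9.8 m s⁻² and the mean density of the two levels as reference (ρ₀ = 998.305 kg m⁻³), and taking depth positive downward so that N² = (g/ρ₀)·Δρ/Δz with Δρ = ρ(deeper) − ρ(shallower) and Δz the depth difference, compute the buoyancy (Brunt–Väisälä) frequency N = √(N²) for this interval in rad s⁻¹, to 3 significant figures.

Δρ = 998.388 − 998.222 = 0.166 kg m⁻³ over Δz = 88 − 51 = 37 m.
N² = (9.8/998.305) × (0.166/37) = 4.4042 × 10⁻⁵ s⁻².
N = √(4.4042 × 10⁻⁵) = 6.6364 × 10⁻³ rad s⁻¹ ≈ 6.64 × 10⁻³ rad s⁻¹.

6.64 × 10⁻³ rad s⁻¹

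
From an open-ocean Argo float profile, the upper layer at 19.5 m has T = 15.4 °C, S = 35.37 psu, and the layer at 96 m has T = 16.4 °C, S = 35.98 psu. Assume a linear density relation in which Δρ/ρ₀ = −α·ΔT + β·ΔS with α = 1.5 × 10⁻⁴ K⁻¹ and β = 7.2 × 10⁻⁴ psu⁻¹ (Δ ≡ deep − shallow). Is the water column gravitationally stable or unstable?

ΔT = 16.4 − 15.4 = +1.0 K and ΔS = 35.98 − 35.37 = +0.61 psu (deep − shallow).
−αΔT = -1.50 × 10⁻⁴; βΔS = 4.392 × 10⁻⁴; sum Δρ/ρ₀ = 2.892 × 10⁻⁴.
Δρ/ρ₀ > 0, so Δρ > 0: deeper water is denser → statically stable.

stable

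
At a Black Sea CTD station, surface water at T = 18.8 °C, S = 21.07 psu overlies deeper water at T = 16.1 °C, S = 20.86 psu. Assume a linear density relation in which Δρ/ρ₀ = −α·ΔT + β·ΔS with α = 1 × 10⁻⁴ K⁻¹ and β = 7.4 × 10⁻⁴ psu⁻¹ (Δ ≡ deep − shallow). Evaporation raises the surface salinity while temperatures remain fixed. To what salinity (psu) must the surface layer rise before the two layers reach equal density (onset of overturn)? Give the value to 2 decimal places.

Neutral buoyancy requires −α(T_deep − T_surf) + β(S_deep − S_surf′) = 0.
S_surf′ = S_deep − (α/β)·ΔT = 20.86 − (1 × 10⁻⁴/7.4 × 10⁻⁴)·(-2.7) = 21.2249 psu.
Increase required: 21.2249 − 21.07 = 0.1549 psu.

21.22 psu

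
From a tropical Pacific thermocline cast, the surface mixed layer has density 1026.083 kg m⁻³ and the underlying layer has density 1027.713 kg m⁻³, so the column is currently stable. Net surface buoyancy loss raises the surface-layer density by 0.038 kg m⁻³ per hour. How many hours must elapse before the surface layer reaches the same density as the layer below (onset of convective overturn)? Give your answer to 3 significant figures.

Density deficit of the surface layer: 1027.713 − 1026.083 = 1.63 kg m⁻³.
Required change = 1.63 / 0.038 = 42.9 hours.

42.9 hours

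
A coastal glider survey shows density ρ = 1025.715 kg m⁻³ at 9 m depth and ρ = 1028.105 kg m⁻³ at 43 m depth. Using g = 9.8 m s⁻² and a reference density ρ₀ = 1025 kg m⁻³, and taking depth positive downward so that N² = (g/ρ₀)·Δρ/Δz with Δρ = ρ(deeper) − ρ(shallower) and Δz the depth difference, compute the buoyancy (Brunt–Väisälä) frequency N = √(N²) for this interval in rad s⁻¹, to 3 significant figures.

0.0259 rad s⁻¹

Δρ = 1028.105 − 1025.715 = 2.390 kg m⁻³ over Δz = 43 − 9 = 34 m.
N² = (9.8/1025) × (2.390/34) = 6.7208 × 10⁻⁴ s⁻².
N = √(6.7208 × 10⁻⁴) = 0.025925 rad s⁻¹ ≈ 0.0259 rad s⁻¹.
Since Δρ > 0 the layer is stably stratified.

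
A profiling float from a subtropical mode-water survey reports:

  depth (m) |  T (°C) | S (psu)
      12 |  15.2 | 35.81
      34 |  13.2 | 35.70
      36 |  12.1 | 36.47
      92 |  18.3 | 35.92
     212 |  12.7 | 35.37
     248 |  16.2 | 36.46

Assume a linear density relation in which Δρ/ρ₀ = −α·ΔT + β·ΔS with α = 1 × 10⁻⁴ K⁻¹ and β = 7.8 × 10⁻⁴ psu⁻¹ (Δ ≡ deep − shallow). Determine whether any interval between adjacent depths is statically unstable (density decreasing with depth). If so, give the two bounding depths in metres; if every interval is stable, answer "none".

Evaluate Δρ/ρ₀ = −αΔT + βΔS across each adjacent pair:
  12–34 m: −αΔT+βΔS = −(1 × 10⁻⁴)(-2.0)+(7.8 × 10⁻⁴)(-0.11) = 1.1 × 10⁻⁴ → stable
  34–36 m: −αΔT+βΔS = −(1 × 10⁻⁴)(-1.1)+(7.8 × 10⁻⁴)(+0.77) = 7.1 × 10⁻⁴ → stable
  36–92 m: −αΔT+βΔS = −(1 × 10⁻⁴)(+6.2)+(7.8 × 10⁻⁴)(-0.55) = -1.0 × 10⁻³ → UNSTABLE
  92–212 m: −αΔT+βΔS = −(1 × 10⁻⁴)(-5.6)+(7.8 × 10⁻⁴)(-0.55) = 1.3 × 10⁻⁴ → stable
  212–248 m: −αΔT+βΔS = −(1 × 10⁻⁴)(+3.5)+(7.8 × 10⁻⁴)(+1.09) = 5.0 × 10⁻⁴ → stable
The 36–92 m interval has Δρ < 0: lighter water underlies denser water.

36–92 m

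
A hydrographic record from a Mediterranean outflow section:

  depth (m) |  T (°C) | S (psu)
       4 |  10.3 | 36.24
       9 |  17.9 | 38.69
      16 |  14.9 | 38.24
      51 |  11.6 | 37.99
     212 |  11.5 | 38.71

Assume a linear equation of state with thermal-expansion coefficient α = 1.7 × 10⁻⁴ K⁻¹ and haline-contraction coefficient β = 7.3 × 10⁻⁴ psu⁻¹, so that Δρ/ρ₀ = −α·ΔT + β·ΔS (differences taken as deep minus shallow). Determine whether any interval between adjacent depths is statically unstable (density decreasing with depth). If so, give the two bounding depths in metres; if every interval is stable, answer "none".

Evaluate Δρ/ρ₀ = −αΔT + βΔS across each adjacent pair:
  4–9 m: −αΔT+βΔS = −(1.7 × 10⁻⁴)(+7.6)+(7.3 × 10⁻⁴)(+2.45) = 5.0 × 10⁻⁴ → stable
  9–16 m: −αΔT+βΔS = −(1.7 × 10⁻⁴)(-3.0)+(7.3 × 10⁻⁴)(-0.45) = 1.8 × 10⁻⁴ → stable
  16–51 m: −αΔT+βΔS = −(1.7 × 10⁻⁴)(-3.3)+(7.3 × 10⁻⁴)(-0.25) = 3.8 × 10⁻⁴ → stable
  51–212 m: −αΔT+βΔS = −(1.7 × 10⁻⁴)(-0.1)+(7.3 × 10⁻⁴)(+0.72) = 5.4 × 10⁻⁴ → stable
Every interval has Δρ > 0: the column is stably stratified throughout.

none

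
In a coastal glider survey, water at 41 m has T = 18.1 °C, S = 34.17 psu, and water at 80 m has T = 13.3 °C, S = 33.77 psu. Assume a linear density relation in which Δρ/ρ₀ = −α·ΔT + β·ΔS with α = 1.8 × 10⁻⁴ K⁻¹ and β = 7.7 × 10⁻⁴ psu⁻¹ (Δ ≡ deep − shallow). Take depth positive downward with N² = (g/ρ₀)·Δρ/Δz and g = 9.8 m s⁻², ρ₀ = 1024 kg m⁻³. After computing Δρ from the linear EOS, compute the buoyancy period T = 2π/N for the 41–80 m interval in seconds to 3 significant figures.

532 s

ΔT = -4.8 K, ΔS = -0.40 psu (deep − shallow).
Δρ/ρ₀ = −αΔT + βΔS = 8.64 × 10⁻⁴ − 3.08 × 10⁻⁴ = 5.56 × 10⁻⁴, so Δρ ≈ 0.5693 kg m⁻³.
N² = (g/ρ₀)·Δρ/Δz = g·(Δρ/ρ₀)/Δz = 9.8 × 5.56 × 10⁻⁴ / 39 = 1.3971 × 10⁻⁴ s⁻².
N = √(1.3971 × 10⁻⁴) = 0.011820 rad s⁻¹ → T = 2π/N = 531.57 s ≈ 532 s.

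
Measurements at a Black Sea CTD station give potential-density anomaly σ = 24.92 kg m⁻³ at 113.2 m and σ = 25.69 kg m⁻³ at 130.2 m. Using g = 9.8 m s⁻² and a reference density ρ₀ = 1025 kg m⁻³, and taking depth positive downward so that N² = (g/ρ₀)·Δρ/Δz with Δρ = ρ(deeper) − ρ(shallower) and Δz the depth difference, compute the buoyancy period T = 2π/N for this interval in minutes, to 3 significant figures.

Δρ = 1025.69 − 1024.92 = 0.77 kg m⁻³ over Δz = 130.2 − 113.2 = 17 m.
N² = (9.8/1025) × (0.77/17) = 4.3306 × 10⁻⁴ s⁻².
N = √(4.3306 × 10⁻⁴) = 0.020810 rad s⁻¹, so T = 2π/N = 301.93 s = 5.0322 min ≈ 5.03 min.

5.03 min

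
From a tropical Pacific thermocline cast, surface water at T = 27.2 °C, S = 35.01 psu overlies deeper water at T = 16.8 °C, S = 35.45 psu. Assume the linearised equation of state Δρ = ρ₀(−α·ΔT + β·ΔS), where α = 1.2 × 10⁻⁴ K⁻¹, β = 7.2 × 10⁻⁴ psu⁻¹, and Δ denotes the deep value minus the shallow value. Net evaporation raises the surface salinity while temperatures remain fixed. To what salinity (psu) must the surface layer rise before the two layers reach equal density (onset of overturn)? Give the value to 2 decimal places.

Neutral buoyancy requires −α(T_deep − T_surf) + β(S_deep − S_surf′) = 0.
S_surf′ = S_deep − (α/β)·ΔT = 35.45 − (1.2 × 10⁻⁴/7.2 × 10⁻⁴)·(-10.4) = 37.1833 psu.
Increase required: 37.1833 − 35.01 = 2.1733 psu.

37.18 psu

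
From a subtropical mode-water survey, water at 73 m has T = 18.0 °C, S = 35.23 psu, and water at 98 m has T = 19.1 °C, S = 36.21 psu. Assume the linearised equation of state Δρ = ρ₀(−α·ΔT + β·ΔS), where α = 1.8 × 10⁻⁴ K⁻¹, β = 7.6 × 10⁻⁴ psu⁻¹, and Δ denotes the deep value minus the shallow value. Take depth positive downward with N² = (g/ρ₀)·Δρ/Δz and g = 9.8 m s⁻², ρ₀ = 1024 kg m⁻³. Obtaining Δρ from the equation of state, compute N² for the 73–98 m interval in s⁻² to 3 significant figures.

2.14 × 10⁻⁴ s⁻²

ΔT = +1.1 K, ΔS = +0.98 psu (deep − shallow).
Δρ/ρ₀ = −αΔT + βΔS = -1.98 × 10⁻⁴ + 7.448 × 10⁻⁴ = 5.468 × 10⁻⁴, so Δρ ≈ 0.5599 kg m⁻³.
N² = (g/ρ₀)·Δρ/Δz = g·(Δρ/ρ₀)/Δz = 9.8 × 5.468 × 10⁻⁴ / 25 = 2.1435 × 10⁻⁴ s⁻² ≈ 2.14 × 10⁻⁴ s⁻².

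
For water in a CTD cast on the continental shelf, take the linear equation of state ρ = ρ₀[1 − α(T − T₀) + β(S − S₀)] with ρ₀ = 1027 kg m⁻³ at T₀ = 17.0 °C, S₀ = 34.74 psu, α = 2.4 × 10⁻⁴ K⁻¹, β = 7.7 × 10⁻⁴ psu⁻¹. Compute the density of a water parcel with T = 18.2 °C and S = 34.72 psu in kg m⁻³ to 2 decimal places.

T − T₀ = +1.2 K, S − S₀ = -0.02 psu.
Bracket = 1 − α·(+1.2) + β·(-0.02) = 1 + (-3.034 × 10⁻⁴) = 0.9996966.
ρ = 1027 × 0.9996966 = 1026.69 kg m⁻³.

1026.69 kg m⁻³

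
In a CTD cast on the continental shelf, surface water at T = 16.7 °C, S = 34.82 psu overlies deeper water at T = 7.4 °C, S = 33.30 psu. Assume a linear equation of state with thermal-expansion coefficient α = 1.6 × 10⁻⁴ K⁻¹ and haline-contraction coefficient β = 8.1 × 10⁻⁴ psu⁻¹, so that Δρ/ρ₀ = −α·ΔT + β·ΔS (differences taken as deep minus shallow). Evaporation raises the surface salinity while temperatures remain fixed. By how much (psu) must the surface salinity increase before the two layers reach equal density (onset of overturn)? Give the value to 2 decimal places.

Neutral buoyancy requires −α(T_deep − T_surf) + β(S_deep − S_surf′) = 0.
S_surf′ = S_deep − (α/β)·ΔT = 33.30 − (1.6 × 10⁻⁴/8.1 × 10⁻⁴)·(-9.3) = 35.1370 psu.
Increase required: 35.1370 − 34.82 = 0.3170 psu.

0.32 psu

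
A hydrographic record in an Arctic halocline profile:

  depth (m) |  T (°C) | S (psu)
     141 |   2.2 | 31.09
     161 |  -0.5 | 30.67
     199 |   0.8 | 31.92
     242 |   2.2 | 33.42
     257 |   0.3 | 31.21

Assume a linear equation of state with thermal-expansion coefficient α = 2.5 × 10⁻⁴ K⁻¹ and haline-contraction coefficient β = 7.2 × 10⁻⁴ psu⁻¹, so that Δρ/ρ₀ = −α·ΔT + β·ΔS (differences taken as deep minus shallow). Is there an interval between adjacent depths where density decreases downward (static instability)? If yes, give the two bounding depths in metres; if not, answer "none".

Evaluate Δρ/ρ₀ = −αΔT + βΔS across each adjacent pair:
  141–161 m: −αΔT+βΔS = −(2.5 × 10⁻⁴)(-2.7)+(7.2 × 10⁻⁴)(-0.42) = 3.7 × 10⁻⁴ → stable
  161–199 m: −αΔT+βΔS = −(2.5 × 10⁻⁴)(+1.3)+(7.2 × 10⁻⁴)(+1.25) = 5.7 × 10⁻⁴ → stable
  199–242 m: −αΔT+βΔS = −(2.5 × 10⁻⁴)(+1.4)+(7.2 × 10⁻⁴)(+1.50) = 7.3 × 10⁻⁴ → stable
  242–257 m: −αΔT+βΔS = −(2.5 × 10⁻⁴)(-1.9)+(7.2 × 10⁻⁴)(-2.21) = -1.1 × 10⁻³ → UNSTABLE
The 242–257 m interval has Δρ < 0: lighter water underlies denser water.

242–257 m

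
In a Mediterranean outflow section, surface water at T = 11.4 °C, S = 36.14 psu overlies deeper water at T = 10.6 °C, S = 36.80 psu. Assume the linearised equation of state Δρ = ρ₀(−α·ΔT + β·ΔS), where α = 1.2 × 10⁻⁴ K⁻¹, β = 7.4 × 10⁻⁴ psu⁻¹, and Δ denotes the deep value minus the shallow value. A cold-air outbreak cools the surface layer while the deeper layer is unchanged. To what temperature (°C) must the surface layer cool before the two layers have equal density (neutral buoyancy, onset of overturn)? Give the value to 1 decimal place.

6.5 °C

Neutral buoyancy requires Δρ = 0, i.e. −α(T_deep − T_surf′) + β(S_deep − S_surf) = 0.
T_surf′ = T_deep − (β/α)·ΔS = 10.6 − (7.4 × 10⁻⁴/1.2 × 10⁻⁴)·(+0.66) = 6.530 °C.
Cooling required: 11.4 − (6.530) = 4.870 °C.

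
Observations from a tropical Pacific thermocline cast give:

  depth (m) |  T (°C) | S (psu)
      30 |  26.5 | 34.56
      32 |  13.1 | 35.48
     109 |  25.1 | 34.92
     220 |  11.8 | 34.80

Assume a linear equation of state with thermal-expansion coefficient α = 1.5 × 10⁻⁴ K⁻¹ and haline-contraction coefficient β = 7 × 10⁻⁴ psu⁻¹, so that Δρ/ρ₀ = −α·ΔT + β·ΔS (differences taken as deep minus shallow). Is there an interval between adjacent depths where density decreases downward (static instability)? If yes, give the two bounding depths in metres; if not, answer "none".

32–109 m

Evaluate Δρ/ρ₀ = −αΔT + βΔS across each adjacent pair:
  30–32 m: −αΔT+βΔS = −(1.5 × 10⁻⁴)(-13.4)+(7 × 10⁻⁴)(+0.92) = 2.7 × 10⁻³ → stable
  32–109 m: −αΔT+βΔS = −(1.5 × 10⁻⁴)(+12.0)+(7 × 10⁻⁴)(-0.56) = -2.2 × 10⁻³ → UNSTABLE
  109–220 m: −αΔT+βΔS = −(1.5 × 10⁻⁴)(-13.3)+(7 × 10⁻⁴)(-0.12) = 1.9 × 10⁻³ → stable
The 32–109 m interval has Δρ < 0: lighter water underlies denser water.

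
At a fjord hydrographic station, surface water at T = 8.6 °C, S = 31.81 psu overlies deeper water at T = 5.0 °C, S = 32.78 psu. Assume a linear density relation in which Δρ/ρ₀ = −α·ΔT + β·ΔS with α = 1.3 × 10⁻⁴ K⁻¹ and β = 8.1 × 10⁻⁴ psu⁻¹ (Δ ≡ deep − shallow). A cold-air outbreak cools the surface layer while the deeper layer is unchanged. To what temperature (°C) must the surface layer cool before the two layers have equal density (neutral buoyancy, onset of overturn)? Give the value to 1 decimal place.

Neutral buoyancy requires Δρ = 0, i.e. −α(T_deep − T_surf′) + β(S_deep − S_surf) = 0.
T_surf′ = T_deep − (β/α)·ΔS = 5.0 − (8.1 × 10⁻⁴/1.3 × 10⁻⁴)·(+0.97) = -1.044 °C.
Cooling required: 8.6 − (-1.044) = 9.644 °C.

-1.0 °C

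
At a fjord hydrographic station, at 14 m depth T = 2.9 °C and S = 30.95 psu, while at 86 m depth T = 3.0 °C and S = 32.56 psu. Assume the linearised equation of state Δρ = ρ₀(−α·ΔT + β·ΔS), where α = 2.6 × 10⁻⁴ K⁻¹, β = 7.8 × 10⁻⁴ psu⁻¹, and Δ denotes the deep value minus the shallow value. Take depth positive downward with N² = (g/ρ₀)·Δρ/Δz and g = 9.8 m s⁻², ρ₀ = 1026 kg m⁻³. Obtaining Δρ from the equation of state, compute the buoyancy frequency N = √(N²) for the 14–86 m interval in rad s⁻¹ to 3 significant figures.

0.0129 rad s⁻¹

ΔT = +0.1 K, ΔS = +1.61 psu (deep − shallow).
Δρ/ρ₀ = −αΔT + βΔS = -2.60 × 10⁻⁵ + 1.2558 × 10⁻³ = 1.2298 × 10⁻³, so Δρ ≈ 1.262 kg m⁻³.
N² = (g/ρ₀)·Δρ/Δz = g·(Δρ/ρ₀)/Δz = 9.8 × 1.2298 × 10⁻³ / 72 = 1.6739 × 10⁻⁴ s⁻².
N = √(1.6739 × 10⁻⁴) = 0.012938 rad s⁻¹ ≈ 0.0129 rad s⁻¹.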